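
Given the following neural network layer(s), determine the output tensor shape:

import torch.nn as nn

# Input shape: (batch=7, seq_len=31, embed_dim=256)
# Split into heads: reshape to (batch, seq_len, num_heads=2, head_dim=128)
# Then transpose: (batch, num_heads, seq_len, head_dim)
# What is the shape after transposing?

Input shape: (7, 31, 256)
  -> after reshape: (7, 31, 2, 128)
Output shape: (7, 2, 31, 128)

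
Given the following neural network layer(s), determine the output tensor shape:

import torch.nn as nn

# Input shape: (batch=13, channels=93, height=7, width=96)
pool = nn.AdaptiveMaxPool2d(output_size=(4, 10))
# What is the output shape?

Input shape: (13, 93, 7, 96)
Output shape: (13, 93, 4, 10)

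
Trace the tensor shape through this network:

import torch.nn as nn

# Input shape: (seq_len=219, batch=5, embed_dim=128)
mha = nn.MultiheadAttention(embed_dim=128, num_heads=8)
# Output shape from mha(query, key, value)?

Input shape: (219, 5, 128)
Output shape: (219, 5, 128)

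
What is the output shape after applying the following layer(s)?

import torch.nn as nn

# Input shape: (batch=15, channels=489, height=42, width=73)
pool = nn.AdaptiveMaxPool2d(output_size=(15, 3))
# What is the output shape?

Input shape: (15, 489, 42, 73)
Output shape: (15, 489, 15, 3)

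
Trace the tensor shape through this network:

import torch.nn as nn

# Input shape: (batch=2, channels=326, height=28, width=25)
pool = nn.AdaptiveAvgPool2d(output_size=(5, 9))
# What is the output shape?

Input shape: (2, 326, 28, 25)
Output shape: (2, 326, 5, 9)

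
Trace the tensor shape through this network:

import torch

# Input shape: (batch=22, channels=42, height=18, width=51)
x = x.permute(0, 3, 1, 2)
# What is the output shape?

Input shape: (22, 42, 18, 51)
Output shape: (22, 51, 42, 18)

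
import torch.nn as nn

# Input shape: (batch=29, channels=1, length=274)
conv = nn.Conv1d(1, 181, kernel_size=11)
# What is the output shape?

Input shape: (29, 1, 274)
Output shape: (29, 181, 264)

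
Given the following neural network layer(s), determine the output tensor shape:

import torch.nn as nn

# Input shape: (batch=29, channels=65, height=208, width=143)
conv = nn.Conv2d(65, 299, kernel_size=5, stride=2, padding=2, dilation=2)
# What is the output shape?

Input shape: (29, 65, 208, 143)
Output shape: (29, 299, 102, 70)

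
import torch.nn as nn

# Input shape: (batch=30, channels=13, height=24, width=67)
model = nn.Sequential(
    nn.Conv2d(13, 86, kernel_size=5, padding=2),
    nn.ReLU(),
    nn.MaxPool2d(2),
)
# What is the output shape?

Input shape: (30, 13, 24, 67)
  -> after Conv2d: (30, 86, 24, 67)
  -> after ReLU: (30, 86, 24, 67)
Output shape: (30, 86, 12, 33)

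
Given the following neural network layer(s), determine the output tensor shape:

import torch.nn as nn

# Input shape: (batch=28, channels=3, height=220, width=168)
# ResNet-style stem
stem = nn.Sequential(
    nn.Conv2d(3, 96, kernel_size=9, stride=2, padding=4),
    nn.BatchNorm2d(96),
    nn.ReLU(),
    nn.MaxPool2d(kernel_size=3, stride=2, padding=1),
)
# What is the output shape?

Input shape: (28, 3, 220, 168)
  -> after Conv2d 9x9 stride=2: (28, 96, 110, 84)
Output shape: (28, 96, 55, 42)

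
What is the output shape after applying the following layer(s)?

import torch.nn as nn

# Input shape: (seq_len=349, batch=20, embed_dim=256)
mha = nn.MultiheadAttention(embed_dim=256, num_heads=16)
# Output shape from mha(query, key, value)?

Input shape: (349, 20, 256)
Output shape: (349, 20, 256)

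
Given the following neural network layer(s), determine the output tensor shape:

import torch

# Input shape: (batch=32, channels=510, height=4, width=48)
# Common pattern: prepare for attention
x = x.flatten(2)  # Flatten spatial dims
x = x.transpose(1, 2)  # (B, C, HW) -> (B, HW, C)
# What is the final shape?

Input shape: (32, 510, 4, 48)
  -> after flatten(2): (32, 510, 192)
Output shape: (32, 192, 510)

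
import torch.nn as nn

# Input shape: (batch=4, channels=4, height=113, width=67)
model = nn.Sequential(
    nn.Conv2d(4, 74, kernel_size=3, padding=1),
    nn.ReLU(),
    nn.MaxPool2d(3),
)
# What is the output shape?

Input shape: (4, 4, 113, 67)
  -> after Conv2d: (4, 74, 113, 67)
  -> after ReLU: (4, 74, 113, 67)
Output shape: (4, 74, 37, 22)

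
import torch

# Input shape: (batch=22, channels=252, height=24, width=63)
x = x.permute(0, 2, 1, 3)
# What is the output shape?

Input shape: (22, 252, 24, 63)
Output shape: (22, 24, 252, 63)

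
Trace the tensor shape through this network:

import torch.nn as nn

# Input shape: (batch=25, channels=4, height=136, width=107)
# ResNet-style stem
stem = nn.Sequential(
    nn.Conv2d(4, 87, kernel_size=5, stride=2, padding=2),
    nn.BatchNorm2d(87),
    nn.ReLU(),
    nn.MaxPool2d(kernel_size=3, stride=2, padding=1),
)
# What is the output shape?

Input shape: (25, 4, 136, 107)
  -> after Conv2d 5x5 stride=2: (25, 87, 68, 54)
Output shape: (25, 87, 34, 27)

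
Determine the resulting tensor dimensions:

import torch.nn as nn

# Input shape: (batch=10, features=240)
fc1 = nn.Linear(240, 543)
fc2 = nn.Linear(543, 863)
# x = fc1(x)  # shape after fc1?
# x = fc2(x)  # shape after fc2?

Input shape: (10, 240)
  -> after fc1: (10, 543)
Output shape: (10, 863)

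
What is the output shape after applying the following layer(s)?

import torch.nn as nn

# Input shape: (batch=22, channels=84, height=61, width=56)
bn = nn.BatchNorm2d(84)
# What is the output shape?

Input shape: (22, 84, 61, 56)
Output shape: (22, 84, 61, 56)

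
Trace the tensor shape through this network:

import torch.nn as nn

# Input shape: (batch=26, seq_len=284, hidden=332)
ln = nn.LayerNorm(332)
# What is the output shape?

Input shape: (26, 284, 332)
Output shape: (26, 284, 332)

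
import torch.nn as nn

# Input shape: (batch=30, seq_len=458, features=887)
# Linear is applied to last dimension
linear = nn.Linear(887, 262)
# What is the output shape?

Input shape: (30, 458, 887)
Output shape: (30, 458, 262)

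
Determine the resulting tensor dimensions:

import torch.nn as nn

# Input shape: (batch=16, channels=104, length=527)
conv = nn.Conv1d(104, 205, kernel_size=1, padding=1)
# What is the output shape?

Input shape: (16, 104, 527)
Output shape: (16, 205, 529)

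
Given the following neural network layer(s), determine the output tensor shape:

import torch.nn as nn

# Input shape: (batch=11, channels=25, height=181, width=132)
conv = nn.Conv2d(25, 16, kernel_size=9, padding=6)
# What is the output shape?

Input shape: (11, 25, 181, 132)
Output shape: (11, 16, 185, 136)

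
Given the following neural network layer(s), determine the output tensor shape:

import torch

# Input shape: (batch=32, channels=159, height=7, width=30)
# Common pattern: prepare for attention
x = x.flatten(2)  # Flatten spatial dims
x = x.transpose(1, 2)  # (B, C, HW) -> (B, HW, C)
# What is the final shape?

Input shape: (32, 159, 7, 30)
  -> after flatten(2): (32, 159, 210)
Output shape: (32, 210, 159)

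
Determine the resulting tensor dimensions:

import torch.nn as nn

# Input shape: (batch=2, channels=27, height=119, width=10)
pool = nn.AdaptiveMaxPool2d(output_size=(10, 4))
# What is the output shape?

Input shape: (2, 27, 119, 10)
Output shape: (2, 27, 10, 4)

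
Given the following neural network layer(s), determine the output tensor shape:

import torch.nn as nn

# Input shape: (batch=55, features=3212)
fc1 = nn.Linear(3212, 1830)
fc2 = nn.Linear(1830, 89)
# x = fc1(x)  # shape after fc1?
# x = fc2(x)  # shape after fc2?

Input shape: (55, 3212)
  -> after fc1: (55, 1830)
Output shape: (55, 89)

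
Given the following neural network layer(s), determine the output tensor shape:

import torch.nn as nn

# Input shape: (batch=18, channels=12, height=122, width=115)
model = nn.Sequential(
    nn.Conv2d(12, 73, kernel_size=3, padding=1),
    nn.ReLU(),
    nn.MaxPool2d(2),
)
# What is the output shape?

Input shape: (18, 12, 122, 115)
  -> after Conv2d: (18, 73, 122, 115)
  -> after ReLU: (18, 73, 122, 115)
Output shape: (18, 73, 61, 57)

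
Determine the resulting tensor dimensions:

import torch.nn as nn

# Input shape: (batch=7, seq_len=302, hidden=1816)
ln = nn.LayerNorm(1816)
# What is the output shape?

Input shape: (7, 302, 1816)
Output shape: (7, 302, 1816)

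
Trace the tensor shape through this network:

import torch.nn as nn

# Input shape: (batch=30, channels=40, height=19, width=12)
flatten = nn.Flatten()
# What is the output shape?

Input shape: (30, 40, 19, 12)
Output shape: (30, 9120)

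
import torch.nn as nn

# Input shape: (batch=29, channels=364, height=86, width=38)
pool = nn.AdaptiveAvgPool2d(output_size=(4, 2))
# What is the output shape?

Input shape: (29, 364, 86, 38)
Output shape: (29, 364, 4, 2)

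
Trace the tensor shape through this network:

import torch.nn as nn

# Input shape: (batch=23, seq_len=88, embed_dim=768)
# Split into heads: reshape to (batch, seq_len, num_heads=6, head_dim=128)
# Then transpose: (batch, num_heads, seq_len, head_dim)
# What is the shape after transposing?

Input shape: (23, 88, 768)
  -> after reshape: (23, 88, 6, 128)
Output shape: (23, 6, 88, 128)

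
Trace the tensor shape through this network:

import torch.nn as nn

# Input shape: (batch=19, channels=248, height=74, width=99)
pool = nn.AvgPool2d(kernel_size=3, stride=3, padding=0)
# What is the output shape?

Input shape: (19, 248, 74, 99)
Output shape: (19, 248, 24, 33)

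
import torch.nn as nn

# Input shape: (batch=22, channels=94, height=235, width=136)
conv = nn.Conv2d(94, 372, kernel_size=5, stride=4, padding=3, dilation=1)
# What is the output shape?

Input shape: (22, 94, 235, 136)
Output shape: (22, 372, 60, 35)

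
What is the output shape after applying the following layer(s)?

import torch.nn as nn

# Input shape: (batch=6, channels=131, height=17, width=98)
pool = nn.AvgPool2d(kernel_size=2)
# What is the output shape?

Input shape: (6, 131, 17, 98)
Output shape: (6, 131, 8, 49)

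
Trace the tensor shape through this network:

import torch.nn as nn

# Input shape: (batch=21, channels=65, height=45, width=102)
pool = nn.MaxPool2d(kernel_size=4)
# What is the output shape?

Input shape: (21, 65, 45, 102)
Output shape: (21, 65, 11, 25)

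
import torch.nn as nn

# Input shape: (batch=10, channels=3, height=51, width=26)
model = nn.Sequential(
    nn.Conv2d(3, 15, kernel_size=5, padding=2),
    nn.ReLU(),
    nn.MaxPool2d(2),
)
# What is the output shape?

Input shape: (10, 3, 51, 26)
  -> after Conv2d: (10, 15, 51, 26)
  -> after ReLU: (10, 15, 51, 26)
Output shape: (10, 15, 25, 13)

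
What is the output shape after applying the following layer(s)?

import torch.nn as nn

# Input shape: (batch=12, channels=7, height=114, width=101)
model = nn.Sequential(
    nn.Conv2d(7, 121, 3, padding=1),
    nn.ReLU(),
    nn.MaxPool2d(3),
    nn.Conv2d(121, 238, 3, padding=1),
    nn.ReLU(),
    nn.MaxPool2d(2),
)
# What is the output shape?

Input shape: (12, 7, 114, 101)
  -> after first Conv2d: (12, 121, 114, 101)
  -> after first MaxPool2d: (12, 121, 38, 33)
  -> after second Conv2d: (12, 238, 38, 33)
Output shape: (12, 238, 19, 16)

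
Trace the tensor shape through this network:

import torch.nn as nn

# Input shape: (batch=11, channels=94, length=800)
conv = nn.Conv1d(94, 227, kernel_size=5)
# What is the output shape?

Input shape: (11, 94, 800)
Output shape: (11, 227, 796)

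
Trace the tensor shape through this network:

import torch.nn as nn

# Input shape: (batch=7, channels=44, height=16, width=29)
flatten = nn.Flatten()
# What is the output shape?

Input shape: (7, 44, 16, 29)
Output shape: (7, 20416)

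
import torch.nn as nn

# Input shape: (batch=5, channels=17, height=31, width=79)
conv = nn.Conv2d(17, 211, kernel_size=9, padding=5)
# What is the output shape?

Input shape: (5, 17, 31, 79)
Output shape: (5, 211, 33, 81)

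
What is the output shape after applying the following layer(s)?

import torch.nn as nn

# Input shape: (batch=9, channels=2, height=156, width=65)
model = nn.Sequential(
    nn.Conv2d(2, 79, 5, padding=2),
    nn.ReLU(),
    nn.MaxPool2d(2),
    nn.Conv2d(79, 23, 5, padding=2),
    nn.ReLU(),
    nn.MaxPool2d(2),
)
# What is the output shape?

Input shape: (9, 2, 156, 65)
  -> after first Conv2d: (9, 79, 156, 65)
  -> after first MaxPool2d: (9, 79, 78, 32)
  -> after second Conv2d: (9, 23, 78, 32)
Output shape: (9, 23, 39, 16)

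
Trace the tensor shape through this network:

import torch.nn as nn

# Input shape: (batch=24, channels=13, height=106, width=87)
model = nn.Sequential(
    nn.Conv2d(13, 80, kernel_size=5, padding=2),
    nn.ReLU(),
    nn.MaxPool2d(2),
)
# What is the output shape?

Input shape: (24, 13, 106, 87)
  -> after Conv2d: (24, 80, 106, 87)
  -> after ReLU: (24, 80, 106, 87)
Output shape: (24, 80, 53, 43)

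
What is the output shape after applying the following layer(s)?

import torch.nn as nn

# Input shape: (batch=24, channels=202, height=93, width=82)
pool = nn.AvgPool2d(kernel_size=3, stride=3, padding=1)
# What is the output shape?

Input shape: (24, 202, 93, 82)
Output shape: (24, 202, 31, 28)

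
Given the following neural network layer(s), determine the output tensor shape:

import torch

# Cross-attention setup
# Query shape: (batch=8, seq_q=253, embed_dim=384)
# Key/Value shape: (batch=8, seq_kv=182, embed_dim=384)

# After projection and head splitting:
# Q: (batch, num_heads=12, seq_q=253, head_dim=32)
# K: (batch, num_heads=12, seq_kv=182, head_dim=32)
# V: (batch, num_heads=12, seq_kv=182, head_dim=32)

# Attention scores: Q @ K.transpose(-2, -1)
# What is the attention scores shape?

Input shape: (8, 253, 384)
Output shape: (8, 12, 253, 182)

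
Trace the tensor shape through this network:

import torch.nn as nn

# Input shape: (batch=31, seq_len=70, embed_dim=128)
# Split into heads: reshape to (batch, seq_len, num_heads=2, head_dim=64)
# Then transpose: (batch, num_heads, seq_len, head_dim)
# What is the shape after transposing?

Input shape: (31, 70, 128)
  -> after reshape: (31, 70, 2, 64)
Output shape: (31, 2, 70, 64)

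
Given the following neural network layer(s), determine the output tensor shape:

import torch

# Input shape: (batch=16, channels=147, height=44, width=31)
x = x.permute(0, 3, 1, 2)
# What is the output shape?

Input shape: (16, 147, 44, 31)
Output shape: (16, 31, 147, 44)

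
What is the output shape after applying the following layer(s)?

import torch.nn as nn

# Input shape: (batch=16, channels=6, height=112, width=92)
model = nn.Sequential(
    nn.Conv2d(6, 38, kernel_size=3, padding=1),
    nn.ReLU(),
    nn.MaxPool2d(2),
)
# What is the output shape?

Input shape: (16, 6, 112, 92)
  -> after Conv2d: (16, 38, 112, 92)
  -> after ReLU: (16, 38, 112, 92)
Output shape: (16, 38, 56, 46)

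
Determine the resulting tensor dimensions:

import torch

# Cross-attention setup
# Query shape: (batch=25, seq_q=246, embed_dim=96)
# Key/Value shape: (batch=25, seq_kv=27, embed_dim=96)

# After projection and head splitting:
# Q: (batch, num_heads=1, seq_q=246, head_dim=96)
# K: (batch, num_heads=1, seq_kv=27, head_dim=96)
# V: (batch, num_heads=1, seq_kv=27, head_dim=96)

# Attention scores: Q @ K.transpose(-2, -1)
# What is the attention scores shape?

Input shape: (25, 246, 96)
Output shape: (25, 1, 246, 27)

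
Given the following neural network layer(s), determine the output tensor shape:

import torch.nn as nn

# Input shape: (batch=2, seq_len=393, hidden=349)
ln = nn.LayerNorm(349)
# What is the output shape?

Input shape: (2, 393, 349)
Output shape: (2, 393, 349)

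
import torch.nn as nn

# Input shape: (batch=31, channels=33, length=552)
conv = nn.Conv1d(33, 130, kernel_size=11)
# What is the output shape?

Input shape: (31, 33, 552)
Output shape: (31, 130, 542)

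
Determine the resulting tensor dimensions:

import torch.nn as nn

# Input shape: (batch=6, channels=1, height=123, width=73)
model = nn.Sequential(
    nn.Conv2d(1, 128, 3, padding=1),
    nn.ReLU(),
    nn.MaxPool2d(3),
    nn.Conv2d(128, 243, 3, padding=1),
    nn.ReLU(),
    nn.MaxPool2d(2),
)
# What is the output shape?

Input shape: (6, 1, 123, 73)
  -> after first Conv2d: (6, 128, 123, 73)
  -> after first MaxPool2d: (6, 128, 41, 24)
  -> after second Conv2d: (6, 243, 41, 24)
Output shape: (6, 243, 20, 12)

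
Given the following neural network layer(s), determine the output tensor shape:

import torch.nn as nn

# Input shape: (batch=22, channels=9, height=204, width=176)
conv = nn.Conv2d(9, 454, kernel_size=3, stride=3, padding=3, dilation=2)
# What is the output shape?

Input shape: (22, 9, 204, 176)
Output shape: (22, 454, 69, 60)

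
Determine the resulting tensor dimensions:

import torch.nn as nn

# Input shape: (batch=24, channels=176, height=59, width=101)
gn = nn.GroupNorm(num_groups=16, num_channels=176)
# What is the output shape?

Input shape: (24, 176, 59, 101)
Output shape: (24, 176, 59, 101)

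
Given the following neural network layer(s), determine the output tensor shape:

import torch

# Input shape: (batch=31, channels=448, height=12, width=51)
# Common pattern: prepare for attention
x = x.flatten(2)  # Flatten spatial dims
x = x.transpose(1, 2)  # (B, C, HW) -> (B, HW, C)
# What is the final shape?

Input shape: (31, 448, 12, 51)
  -> after flatten(2): (31, 448, 612)
Output shape: (31, 612, 448)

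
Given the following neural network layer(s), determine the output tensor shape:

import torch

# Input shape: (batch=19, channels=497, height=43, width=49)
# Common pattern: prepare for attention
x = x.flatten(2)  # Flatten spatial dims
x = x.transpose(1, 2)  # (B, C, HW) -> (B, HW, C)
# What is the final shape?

Input shape: (19, 497, 43, 49)
  -> after flatten(2): (19, 497, 2107)
Output shape: (19, 2107, 497)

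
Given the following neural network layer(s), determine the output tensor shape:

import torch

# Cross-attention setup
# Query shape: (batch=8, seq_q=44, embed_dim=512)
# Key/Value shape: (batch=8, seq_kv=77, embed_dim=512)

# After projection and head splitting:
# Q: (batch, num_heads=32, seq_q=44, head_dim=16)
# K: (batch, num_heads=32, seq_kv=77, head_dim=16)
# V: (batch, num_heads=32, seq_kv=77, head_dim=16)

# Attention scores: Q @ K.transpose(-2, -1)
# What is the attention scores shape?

Input shape: (8, 44, 512)
Output shape: (8, 32, 44, 77)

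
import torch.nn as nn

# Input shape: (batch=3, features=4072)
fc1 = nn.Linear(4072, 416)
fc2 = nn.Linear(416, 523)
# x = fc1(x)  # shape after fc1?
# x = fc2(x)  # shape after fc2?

Input shape: (3, 4072)
  -> after fc1: (3, 416)
Output shape: (3, 523)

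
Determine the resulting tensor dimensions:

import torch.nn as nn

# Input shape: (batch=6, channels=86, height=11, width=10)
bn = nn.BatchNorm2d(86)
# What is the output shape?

Input shape: (6, 86, 11, 10)
Output shape: (6, 86, 11, 10)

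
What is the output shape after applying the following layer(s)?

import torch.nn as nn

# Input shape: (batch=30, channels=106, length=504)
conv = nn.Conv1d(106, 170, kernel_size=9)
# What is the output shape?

Input shape: (30, 106, 504)
Output shape: (30, 170, 496)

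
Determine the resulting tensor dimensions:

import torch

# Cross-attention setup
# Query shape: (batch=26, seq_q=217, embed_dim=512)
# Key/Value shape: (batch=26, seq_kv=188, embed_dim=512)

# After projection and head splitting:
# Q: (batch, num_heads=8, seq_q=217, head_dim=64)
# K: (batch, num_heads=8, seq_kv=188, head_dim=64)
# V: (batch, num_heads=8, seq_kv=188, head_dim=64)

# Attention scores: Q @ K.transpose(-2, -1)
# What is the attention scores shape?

Input shape: (26, 217, 512)
Output shape: (26, 8, 217, 188)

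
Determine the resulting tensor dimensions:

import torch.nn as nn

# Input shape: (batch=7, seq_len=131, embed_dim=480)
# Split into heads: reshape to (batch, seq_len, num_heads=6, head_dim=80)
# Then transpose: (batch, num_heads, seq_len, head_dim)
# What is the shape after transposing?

Input shape: (7, 131, 480)
  -> after reshape: (7, 131, 6, 80)
Output shape: (7, 6, 131, 80)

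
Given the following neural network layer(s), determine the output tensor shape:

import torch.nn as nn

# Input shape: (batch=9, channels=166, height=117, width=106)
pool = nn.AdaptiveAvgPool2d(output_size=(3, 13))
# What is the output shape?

Input shape: (9, 166, 117, 106)
Output shape: (9, 166, 3, 13)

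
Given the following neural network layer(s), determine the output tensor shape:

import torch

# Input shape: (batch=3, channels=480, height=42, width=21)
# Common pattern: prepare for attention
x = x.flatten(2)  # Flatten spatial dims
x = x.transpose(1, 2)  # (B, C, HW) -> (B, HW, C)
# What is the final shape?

Input shape: (3, 480, 42, 21)
  -> after flatten(2): (3, 480, 882)
Output shape: (3, 882, 480)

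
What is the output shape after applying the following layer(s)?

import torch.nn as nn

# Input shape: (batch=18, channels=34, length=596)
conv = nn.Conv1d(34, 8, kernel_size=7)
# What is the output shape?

Input shape: (18, 34, 596)
Output shape: (18, 8, 590)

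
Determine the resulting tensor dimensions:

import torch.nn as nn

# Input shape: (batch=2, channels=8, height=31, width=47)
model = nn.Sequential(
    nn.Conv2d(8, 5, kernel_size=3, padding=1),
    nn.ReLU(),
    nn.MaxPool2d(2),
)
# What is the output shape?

Input shape: (2, 8, 31, 47)
  -> after Conv2d: (2, 5, 31, 47)
  -> after ReLU: (2, 5, 31, 47)
Output shape: (2, 5, 15, 23)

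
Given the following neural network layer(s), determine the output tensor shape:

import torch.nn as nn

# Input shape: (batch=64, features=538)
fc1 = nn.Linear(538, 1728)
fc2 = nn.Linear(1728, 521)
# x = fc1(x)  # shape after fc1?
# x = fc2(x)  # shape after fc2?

Input shape: (64, 538)
  -> after fc1: (64, 1728)
Output shape: (64, 521)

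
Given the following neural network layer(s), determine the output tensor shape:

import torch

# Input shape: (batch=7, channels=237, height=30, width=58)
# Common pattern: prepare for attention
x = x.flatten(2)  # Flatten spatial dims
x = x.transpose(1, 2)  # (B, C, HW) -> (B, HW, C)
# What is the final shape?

Input shape: (7, 237, 30, 58)
  -> after flatten(2): (7, 237, 1740)
Output shape: (7, 1740, 237)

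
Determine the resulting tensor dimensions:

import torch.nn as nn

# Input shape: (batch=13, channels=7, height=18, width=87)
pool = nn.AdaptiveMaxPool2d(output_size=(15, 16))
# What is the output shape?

Input shape: (13, 7, 18, 87)
Output shape: (13, 7, 15, 16)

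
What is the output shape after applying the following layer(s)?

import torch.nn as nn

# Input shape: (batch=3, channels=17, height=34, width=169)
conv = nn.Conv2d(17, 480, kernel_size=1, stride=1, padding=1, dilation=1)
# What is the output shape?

Input shape: (3, 17, 34, 169)
Output shape: (3, 480, 36, 171)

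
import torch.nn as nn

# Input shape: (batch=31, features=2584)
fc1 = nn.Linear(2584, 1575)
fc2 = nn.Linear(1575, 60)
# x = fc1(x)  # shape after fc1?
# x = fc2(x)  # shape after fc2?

Input shape: (31, 2584)
  -> after fc1: (31, 1575)
Output shape: (31, 60)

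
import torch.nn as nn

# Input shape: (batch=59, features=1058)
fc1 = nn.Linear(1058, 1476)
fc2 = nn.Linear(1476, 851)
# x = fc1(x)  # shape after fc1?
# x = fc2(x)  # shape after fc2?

Input shape: (59, 1058)
  -> after fc1: (59, 1476)
Output shape: (59, 851)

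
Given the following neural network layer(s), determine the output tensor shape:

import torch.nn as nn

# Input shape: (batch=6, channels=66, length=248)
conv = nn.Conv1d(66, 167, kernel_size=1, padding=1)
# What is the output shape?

Input shape: (6, 66, 248)
Output shape: (6, 167, 250)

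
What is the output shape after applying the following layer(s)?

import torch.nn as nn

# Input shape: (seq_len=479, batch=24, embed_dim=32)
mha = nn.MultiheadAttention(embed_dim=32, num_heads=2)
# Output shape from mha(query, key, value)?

Input shape: (479, 24, 32)
Output shape: (479, 24, 32)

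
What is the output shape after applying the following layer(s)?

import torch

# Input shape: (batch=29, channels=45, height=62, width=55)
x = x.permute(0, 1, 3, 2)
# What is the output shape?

Input shape: (29, 45, 62, 55)
Output shape: (29, 45, 55, 62)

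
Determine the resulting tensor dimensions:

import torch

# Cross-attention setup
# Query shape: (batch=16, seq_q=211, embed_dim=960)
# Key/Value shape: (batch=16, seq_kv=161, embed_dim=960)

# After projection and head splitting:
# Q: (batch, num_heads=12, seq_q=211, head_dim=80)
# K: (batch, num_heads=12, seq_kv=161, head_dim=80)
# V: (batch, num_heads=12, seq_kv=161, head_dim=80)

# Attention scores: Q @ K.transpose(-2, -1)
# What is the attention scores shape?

Input shape: (16, 211, 960)
Output shape: (16, 12, 211, 161)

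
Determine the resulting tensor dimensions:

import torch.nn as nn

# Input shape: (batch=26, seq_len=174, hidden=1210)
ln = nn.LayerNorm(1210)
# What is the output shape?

Input shape: (26, 174, 1210)
Output shape: (26, 174, 1210)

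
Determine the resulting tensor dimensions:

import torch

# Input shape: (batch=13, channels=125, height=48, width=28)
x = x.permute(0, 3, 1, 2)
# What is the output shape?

Input shape: (13, 125, 48, 28)
Output shape: (13, 28, 125, 48)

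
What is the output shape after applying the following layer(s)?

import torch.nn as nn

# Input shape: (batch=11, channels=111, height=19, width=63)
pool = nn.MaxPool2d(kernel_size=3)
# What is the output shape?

Input shape: (11, 111, 19, 63)
Output shape: (11, 111, 6, 21)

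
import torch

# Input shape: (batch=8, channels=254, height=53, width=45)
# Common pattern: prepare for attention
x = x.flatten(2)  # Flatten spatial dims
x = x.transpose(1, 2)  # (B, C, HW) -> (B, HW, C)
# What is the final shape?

Input shape: (8, 254, 53, 45)
  -> after flatten(2): (8, 254, 2385)
Output shape: (8, 2385, 254)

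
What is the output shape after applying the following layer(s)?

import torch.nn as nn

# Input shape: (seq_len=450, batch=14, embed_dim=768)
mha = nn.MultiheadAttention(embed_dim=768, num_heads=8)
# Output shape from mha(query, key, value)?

Input shape: (450, 14, 768)
Output shape: (450, 14, 768)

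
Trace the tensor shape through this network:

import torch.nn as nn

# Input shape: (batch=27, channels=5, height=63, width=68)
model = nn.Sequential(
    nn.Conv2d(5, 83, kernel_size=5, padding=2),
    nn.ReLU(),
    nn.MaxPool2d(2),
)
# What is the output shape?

Input shape: (27, 5, 63, 68)
  -> after Conv2d: (27, 83, 63, 68)
  -> after ReLU: (27, 83, 63, 68)
Output shape: (27, 83, 31, 34)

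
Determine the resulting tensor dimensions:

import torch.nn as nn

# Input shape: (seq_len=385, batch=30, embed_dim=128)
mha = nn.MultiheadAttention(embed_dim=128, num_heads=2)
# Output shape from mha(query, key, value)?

Input shape: (385, 30, 128)
Output shape: (385, 30, 128)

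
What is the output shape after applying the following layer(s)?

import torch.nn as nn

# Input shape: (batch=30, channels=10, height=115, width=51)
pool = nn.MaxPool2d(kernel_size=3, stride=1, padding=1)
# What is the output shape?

Input shape: (30, 10, 115, 51)
Output shape: (30, 10, 115, 51)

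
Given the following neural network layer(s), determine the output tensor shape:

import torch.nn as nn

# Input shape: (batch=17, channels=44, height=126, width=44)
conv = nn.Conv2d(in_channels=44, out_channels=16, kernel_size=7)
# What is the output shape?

Input shape: (17, 44, 126, 44)
Output shape: (17, 16, 120, 38)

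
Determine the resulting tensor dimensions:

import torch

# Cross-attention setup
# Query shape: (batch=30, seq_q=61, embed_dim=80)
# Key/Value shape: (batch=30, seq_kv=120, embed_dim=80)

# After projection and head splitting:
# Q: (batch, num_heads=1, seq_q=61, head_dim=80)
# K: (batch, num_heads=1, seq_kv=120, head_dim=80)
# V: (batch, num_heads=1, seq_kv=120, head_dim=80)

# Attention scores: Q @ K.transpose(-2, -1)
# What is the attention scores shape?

Input shape: (30, 61, 80)
Output shape: (30, 1, 61, 120)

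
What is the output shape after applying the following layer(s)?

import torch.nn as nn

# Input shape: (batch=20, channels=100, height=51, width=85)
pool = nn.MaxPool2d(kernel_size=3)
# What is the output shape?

Input shape: (20, 100, 51, 85)
Output shape: (20, 100, 17, 28)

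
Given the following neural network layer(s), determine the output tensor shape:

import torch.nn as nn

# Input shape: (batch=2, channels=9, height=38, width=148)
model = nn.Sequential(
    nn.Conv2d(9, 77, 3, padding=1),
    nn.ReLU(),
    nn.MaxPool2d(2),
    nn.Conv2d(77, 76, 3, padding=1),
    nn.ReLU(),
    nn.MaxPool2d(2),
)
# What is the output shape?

Input shape: (2, 9, 38, 148)
  -> after first Conv2d: (2, 77, 38, 148)
  -> after first MaxPool2d: (2, 77, 19, 74)
  -> after second Conv2d: (2, 76, 19, 74)
Output shape: (2, 76, 9, 37)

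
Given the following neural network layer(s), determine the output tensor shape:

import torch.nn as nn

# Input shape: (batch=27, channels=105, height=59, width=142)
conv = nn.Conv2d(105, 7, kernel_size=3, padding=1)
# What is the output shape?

Input shape: (27, 105, 59, 142)
Output shape: (27, 7, 59, 142)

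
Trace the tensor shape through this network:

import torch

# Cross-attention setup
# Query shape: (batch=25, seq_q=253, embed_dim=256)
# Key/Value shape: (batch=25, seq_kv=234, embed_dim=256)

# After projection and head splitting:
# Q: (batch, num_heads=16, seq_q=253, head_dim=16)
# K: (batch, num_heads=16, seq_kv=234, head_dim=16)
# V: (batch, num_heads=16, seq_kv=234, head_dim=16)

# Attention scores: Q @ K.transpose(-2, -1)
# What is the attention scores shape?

Input shape: (25, 253, 256)
Output shape: (25, 16, 253, 234)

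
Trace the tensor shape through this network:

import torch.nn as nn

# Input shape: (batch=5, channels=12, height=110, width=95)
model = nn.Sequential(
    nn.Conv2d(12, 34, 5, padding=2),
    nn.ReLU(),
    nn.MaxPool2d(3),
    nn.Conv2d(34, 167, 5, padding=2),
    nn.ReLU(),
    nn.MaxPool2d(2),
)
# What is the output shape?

Input shape: (5, 12, 110, 95)
  -> after first Conv2d: (5, 34, 110, 95)
  -> after first MaxPool2d: (5, 34, 36, 31)
  -> after second Conv2d: (5, 167, 36, 31)
Output shape: (5, 167, 18, 15)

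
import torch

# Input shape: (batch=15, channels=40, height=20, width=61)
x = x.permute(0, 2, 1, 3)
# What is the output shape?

Input shape: (15, 40, 20, 61)
Output shape: (15, 20, 40, 61)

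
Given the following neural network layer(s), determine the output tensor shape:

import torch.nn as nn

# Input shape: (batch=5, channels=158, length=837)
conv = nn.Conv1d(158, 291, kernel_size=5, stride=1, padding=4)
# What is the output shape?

Input shape: (5, 158, 837)
Output shape: (5, 291, 841)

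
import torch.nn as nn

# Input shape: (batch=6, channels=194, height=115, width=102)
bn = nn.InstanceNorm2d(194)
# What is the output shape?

Input shape: (6, 194, 115, 102)
Output shape: (6, 194, 115, 102)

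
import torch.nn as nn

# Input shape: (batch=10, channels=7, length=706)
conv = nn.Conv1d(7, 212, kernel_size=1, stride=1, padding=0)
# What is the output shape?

Input shape: (10, 7, 706)
Output shape: (10, 212, 706)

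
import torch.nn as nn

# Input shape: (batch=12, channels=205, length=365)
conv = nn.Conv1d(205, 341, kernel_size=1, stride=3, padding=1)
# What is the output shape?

Input shape: (12, 205, 365)
Output shape: (12, 341, 123)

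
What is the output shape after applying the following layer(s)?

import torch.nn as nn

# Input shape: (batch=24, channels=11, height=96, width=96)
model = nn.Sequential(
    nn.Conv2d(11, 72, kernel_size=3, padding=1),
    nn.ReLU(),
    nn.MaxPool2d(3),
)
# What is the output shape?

Input shape: (24, 11, 96, 96)
  -> after Conv2d: (24, 72, 96, 96)
  -> after ReLU: (24, 72, 96, 96)
Output shape: (24, 72, 32, 32)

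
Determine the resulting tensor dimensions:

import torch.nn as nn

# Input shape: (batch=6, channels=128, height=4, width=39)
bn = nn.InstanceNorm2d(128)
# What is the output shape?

Input shape: (6, 128, 4, 39)
Output shape: (6, 128, 4, 39)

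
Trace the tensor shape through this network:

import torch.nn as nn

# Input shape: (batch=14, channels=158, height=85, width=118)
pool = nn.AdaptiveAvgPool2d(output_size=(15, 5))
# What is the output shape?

Input shape: (14, 158, 85, 118)
Output shape: (14, 158, 15, 5)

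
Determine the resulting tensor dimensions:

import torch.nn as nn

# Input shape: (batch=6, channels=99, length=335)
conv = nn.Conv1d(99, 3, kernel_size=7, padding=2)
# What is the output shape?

Input shape: (6, 99, 335)
Output shape: (6, 3, 333)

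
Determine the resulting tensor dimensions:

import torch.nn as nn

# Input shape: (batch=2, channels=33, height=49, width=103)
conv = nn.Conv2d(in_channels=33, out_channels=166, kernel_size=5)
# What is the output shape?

Input shape: (2, 33, 49, 103)
Output shape: (2, 166, 45, 99)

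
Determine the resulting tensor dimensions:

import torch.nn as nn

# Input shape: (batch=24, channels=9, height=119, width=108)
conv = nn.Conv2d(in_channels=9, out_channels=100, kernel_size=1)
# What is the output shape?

Input shape: (24, 9, 119, 108)
Output shape: (24, 100, 119, 108)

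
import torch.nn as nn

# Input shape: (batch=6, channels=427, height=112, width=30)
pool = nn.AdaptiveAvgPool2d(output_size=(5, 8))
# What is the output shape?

Input shape: (6, 427, 112, 30)
Output shape: (6, 427, 5, 8)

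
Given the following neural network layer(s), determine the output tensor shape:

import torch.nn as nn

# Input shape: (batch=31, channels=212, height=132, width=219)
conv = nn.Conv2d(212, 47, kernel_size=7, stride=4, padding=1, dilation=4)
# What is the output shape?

Input shape: (31, 212, 132, 219)
Output shape: (31, 47, 28, 50)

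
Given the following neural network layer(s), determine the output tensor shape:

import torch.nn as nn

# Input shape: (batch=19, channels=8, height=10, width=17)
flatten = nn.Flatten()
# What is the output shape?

Input shape: (19, 8, 10, 17)
Output shape: (19, 1360)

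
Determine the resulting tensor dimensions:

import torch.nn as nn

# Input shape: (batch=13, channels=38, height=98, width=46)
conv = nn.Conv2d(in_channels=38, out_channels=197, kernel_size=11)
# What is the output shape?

Input shape: (13, 38, 98, 46)
Output shape: (13, 197, 88, 36)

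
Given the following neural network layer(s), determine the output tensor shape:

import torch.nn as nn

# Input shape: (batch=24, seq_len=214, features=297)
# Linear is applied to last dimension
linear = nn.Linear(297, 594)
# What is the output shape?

Input shape: (24, 214, 297)
Output shape: (24, 214, 594)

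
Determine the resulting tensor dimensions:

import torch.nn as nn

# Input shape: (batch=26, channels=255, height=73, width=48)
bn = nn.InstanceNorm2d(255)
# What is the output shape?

Input shape: (26, 255, 73, 48)
Output shape: (26, 255, 73, 48)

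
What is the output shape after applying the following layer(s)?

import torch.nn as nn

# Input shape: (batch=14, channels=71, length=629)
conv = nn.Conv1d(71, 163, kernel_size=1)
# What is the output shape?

Input shape: (14, 71, 629)
Output shape: (14, 163, 629)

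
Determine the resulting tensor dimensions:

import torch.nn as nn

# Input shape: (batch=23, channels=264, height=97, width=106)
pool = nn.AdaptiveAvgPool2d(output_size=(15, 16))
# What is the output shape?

Input shape: (23, 264, 97, 106)
Output shape: (23, 264, 15, 16)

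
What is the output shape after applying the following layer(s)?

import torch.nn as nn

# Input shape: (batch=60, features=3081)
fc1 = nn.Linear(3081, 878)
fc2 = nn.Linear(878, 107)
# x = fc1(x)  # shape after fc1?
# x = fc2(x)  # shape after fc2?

Input shape: (60, 3081)
  -> after fc1: (60, 878)
Output shape: (60, 107)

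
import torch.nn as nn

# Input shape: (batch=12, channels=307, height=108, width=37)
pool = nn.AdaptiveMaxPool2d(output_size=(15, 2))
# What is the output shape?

Input shape: (12, 307, 108, 37)
Output shape: (12, 307, 15, 2)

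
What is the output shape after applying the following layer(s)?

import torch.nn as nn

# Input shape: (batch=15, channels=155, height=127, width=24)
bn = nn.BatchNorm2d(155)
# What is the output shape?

Input shape: (15, 155, 127, 24)
Output shape: (15, 155, 127, 24)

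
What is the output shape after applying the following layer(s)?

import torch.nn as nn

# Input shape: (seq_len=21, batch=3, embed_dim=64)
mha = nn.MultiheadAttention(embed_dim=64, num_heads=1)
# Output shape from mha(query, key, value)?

Input shape: (21, 3, 64)
Output shape: (21, 3, 64)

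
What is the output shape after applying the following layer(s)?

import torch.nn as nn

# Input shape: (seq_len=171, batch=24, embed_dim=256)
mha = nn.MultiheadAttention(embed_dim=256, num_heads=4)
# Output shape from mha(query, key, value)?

Input shape: (171, 24, 256)
Output shape: (171, 24, 256)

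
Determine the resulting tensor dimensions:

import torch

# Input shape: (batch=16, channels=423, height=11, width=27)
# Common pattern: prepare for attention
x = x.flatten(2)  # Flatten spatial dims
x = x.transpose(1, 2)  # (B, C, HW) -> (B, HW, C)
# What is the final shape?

Input shape: (16, 423, 11, 27)
  -> after flatten(2): (16, 423, 297)
Output shape: (16, 297, 423)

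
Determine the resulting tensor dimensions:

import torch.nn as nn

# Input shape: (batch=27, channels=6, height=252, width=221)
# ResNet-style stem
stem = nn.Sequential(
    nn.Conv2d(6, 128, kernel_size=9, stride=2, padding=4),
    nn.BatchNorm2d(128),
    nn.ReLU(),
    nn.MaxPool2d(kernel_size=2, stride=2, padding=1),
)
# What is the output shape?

Input shape: (27, 6, 252, 221)
  -> after Conv2d 9x9 stride=2: (27, 128, 126, 111)
Output shape: (27, 128, 64, 56)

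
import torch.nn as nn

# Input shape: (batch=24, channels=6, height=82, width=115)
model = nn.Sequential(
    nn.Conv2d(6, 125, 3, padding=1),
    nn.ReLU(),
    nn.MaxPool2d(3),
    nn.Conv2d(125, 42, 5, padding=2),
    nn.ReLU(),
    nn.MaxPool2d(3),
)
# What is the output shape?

Input shape: (24, 6, 82, 115)
  -> after first Conv2d: (24, 125, 82, 115)
  -> after first MaxPool2d: (24, 125, 27, 38)
  -> after second Conv2d: (24, 42, 27, 38)
Output shape: (24, 42, 9, 12)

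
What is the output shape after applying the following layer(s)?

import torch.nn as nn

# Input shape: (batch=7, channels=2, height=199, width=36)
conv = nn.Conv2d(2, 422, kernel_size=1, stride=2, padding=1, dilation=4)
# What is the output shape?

Input shape: (7, 2, 199, 36)
Output shape: (7, 422, 101, 19)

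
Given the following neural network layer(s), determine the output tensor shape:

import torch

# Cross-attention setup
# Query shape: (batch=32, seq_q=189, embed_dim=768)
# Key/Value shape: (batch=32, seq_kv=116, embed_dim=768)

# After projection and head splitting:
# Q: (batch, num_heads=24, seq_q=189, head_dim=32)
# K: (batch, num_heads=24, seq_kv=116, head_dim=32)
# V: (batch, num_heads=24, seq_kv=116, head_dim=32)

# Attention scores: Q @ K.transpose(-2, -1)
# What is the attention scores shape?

Input shape: (32, 189, 768)
Output shape: (32, 24, 189, 116)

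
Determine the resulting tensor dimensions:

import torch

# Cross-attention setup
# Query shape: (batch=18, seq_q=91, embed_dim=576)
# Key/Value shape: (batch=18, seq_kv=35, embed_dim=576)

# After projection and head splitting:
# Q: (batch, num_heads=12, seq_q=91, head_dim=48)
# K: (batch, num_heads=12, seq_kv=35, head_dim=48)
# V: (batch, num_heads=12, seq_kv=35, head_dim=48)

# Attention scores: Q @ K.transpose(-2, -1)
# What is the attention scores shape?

Input shape: (18, 91, 576)
Output shape: (18, 12, 91, 35)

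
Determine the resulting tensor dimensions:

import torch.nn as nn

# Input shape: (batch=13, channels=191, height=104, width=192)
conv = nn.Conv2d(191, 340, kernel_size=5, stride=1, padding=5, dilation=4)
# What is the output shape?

Input shape: (13, 191, 104, 192)
Output shape: (13, 340, 98, 186)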